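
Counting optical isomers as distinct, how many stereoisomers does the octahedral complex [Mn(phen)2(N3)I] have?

3

The six octahedral sites form three mutually perpendicular trans pairs.
Each phen is bidentate and must span two cis positions.
Working through the distinct placements yields 2 geometric isomers: N3 and I mutually trans; N3 and I mutually cis (chiral).
One of these lacks any improper symmetry element and so occurs as an enantiomeric pair, giving 2 + 1 = 3 stereoisomers in total.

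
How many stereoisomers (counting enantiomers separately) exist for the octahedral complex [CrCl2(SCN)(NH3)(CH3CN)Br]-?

15

The six octahedral sites form three mutually perpendicular trans pairs.
Systematic enumeration (placing each ligand type in turn and discarding arrangements equivalent by rotation or reflection) gives 9 geometric isomers.
Of these, 6 lack any improper symmetry element and so occur as enantiomeric pairs, giving 9 + 6 = 15 stereoisomers in total.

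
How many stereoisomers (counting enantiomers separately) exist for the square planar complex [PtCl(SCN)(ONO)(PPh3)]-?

3

A square has two trans pairs of vertices; adjacent vertices are cis.
Systematic placement gives 3 geometric isomers: (Cl/PPh3 trans, ONO/SCN trans); (Cl/SCN trans, ONO/PPh3 trans); (Cl/ONO trans, PPh3/SCN trans).
Each arrangement has an internal mirror plane or centre of symmetry, so none is chiral.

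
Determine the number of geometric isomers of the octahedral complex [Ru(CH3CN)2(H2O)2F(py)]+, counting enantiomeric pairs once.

6

In an octahedral complex each vertex has one trans partner and four cis neighbours.
Systematic placement gives 6 geometric isomers: CH3CN trans, H2O cis; CH3CN trans, H2O trans; CH3CN cis, H2O cis (3 arrangements, 2 chiral); CH3CN cis, H2O trans.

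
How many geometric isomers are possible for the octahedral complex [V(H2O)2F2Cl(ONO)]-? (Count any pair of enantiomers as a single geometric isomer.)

There are 6 geometric isomers: H2O cis, F cis (3 arrangements, 2 chiral); H2O trans, F cis; H2O cis, F trans; H2O trans, F trans.

6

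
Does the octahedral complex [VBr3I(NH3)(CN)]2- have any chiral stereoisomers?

yes

The six octahedral sites form three mutually perpendicular trans pairs.
There are 4 geometric isomers: Br mer (3 arrangements); Br fac (chiral).
One of these lacks any improper symmetry element and so occurs as an enantiomeric pair, giving 4 + 1 = 5 stereoisomers in total.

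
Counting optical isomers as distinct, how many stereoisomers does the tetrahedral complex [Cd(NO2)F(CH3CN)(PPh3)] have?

Only one geometric arrangement is possible; it has no improper symmetry element, so it exists as a pair of enantiomers (2 stereoisomers).

2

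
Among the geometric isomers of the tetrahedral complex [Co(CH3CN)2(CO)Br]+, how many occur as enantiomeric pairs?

All four vertices of a tetrahedron are equivalent and mutually adjacent, so cis/trans isomerism cannot arise.
Only one geometric arrangement is possible.

0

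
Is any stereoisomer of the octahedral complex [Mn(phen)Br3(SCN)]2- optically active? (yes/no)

no

An octahedron has six vertices in three trans pairs; every non-trans pair is cis.
Each phen is bidentate and must span two cis positions.
Systematic placement gives 2 geometric isomers: Br mer; Br fac.
Each arrangement has an internal mirror plane or centre of symmetry, so none is chiral.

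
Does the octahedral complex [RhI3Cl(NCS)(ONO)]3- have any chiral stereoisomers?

yes

In an octahedral complex each vertex has one trans partner and four cis neighbours.
Working through the distinct placements yields 4 geometric isomers: I mer (3 arrangements); I fac (chiral).
One of these lacks any improper symmetry element and so occurs as an enantiomeric pair, giving 4 + 1 = 5 stereoisomers in total.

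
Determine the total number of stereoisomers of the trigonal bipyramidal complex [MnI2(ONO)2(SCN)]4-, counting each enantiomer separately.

6

In a trigonal bipyramid the two axial positions differ from the three equatorial ones.
Systematic enumeration (placing each ligand type in turn and discarding arrangements equivalent by rotation or reflection) gives 5 geometric isomers.
One of these lacks any improper symmetry element and so occurs as an enantiomeric pair, giving 5 + 1 = 6 stereoisomers in total.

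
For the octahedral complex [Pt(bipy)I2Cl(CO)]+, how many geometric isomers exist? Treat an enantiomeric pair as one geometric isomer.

4

In an octahedral complex each vertex has one trans partner and four cis neighbours.
Each bipy is bidentate and must span two cis positions.
The distinct arrangements are (4 in all): I cis (3 arrangements, 2 chiral); I trans.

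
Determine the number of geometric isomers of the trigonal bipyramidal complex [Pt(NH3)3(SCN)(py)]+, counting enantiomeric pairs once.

4

Working through the distinct placements yields 4 geometric isomers: SCN equatorial, py equatorial; SCN axial, py equatorial; SCN equatorial, py axial; SCN axial, py axial.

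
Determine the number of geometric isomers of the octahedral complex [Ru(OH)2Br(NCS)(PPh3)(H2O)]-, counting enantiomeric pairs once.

9

In an octahedral complex each vertex has one trans partner and four cis neighbours.
Placing the ligands in turn and identifying arrangements related by rotation or reflection leaves 9 distinct geometric isomers.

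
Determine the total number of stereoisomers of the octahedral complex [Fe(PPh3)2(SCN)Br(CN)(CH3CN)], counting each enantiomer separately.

In an octahedral complex each vertex has one trans partner and four cis neighbours.
Exhaustive case analysis gives 9 geometric isomers.
Of these, 6 lack any improper symmetry element and so occur as enantiomeric pairs, giving 9 + 6 = 15 stereoisomers in total.

15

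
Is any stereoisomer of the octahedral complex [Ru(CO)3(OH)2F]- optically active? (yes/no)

no

The six octahedral sites form three mutually perpendicular trans pairs.
Working through the distinct placements yields 3 geometric isomers: CO mer, OH trans; CO mer, OH cis; CO fac, OH cis.
Each arrangement has an internal mirror plane or centre of symmetry, so none is chiral.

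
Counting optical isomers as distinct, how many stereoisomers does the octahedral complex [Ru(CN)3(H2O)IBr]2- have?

5

The six octahedral sites form three mutually perpendicular trans pairs.
The distinct arrangements are (4 in all): CN mer (3 arrangements); CN fac (chiral).
One of these lacks any improper symmetry element and so occurs as an enantiomeric pair, giving 4 + 1 = 5 stereoisomers in total.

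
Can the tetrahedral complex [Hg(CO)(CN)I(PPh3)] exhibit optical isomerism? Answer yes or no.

All four vertices of a tetrahedron are equivalent and mutually adjacent, so cis/trans isomerism cannot arise.
Only one geometric arrangement is possible; it has no improper symmetry element, so it exists as a pair of enantiomers (2 stereoisomers).

yes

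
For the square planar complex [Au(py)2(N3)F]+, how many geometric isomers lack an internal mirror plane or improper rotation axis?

In a square planar complex each vertex has one trans partner and two cis neighbours.
Systematic placement gives 2 geometric isomers: py cis; py trans.
Each arrangement has an internal mirror plane or centre of symmetry, so none is chiral.

0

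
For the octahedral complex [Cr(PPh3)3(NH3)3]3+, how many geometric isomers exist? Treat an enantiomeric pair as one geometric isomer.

The six octahedral sites form three mutually perpendicular trans pairs.
There are 2 geometric isomers: PPh3 mer; PPh3 fac.

2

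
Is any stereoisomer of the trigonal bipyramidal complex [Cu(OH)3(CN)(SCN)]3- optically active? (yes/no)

no

The distinct arrangements are (4 in all): CN axial, SCN equatorial; CN axial, SCN axial; CN equatorial, SCN equatorial; CN equatorial, SCN axial.
Each arrangement has an internal mirror plane or centre of symmetry, so none is chiral.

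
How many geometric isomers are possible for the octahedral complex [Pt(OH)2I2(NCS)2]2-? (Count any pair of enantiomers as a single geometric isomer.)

Systematic placement gives 5 geometric isomers: OH trans, I trans, NCS trans; OH cis, I trans, NCS cis; OH trans, I cis, NCS cis; OH cis, I cis, NCS cis (chiral); OH cis, I cis, NCS trans.

5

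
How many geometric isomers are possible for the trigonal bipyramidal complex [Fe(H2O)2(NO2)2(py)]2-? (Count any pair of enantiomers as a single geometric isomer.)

5

In a trigonal bipyramid the two axial positions differ from the three equatorial ones.
Exhaustive case analysis gives 5 geometric isomers.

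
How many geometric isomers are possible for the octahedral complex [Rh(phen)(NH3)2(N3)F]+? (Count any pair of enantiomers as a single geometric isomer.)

Each phen is bidentate and must span two cis positions.
The distinct arrangements are (4 in all): NH3 cis (3 arrangements, 2 chiral); NH3 trans.

4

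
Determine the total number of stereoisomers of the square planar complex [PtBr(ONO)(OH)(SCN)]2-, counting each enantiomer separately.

The distinct arrangements are (3 in all): (Br/ONO trans, OH/SCN trans); (Br/SCN trans, OH/ONO trans); (Br/OH trans, ONO/SCN trans).
Each arrangement has an internal mirror plane or centre of symmetry, so none is chiral.

3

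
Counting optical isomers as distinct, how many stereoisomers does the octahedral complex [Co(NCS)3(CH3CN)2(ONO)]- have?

Systematic placement gives 3 geometric isomers: NCS mer, CH3CN trans; NCS fac, CH3CN cis; NCS mer, CH3CN cis.
Each arrangement has an internal mirror plane or centre of symmetry, so none is chiral.

3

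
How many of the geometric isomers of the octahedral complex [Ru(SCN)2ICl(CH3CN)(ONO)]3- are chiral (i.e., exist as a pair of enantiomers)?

An octahedron has six vertices in three trans pairs; every non-trans pair is cis.
Placing the ligands in turn and identifying arrangements related by rotation or reflection leaves 9 distinct geometric isomers.
Of these, 6 lack any improper symmetry element and so occur as enantiomeric pairs, giving 9 + 6 = 15 stereoisomers in total.

6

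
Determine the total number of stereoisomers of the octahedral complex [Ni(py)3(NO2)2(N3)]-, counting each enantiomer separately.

In an octahedral complex each vertex has one trans partner and four cis neighbours.
The distinct arrangements are (3 in all): py mer, NO2 cis; py mer, NO2 trans; py fac, NO2 cis.
Each arrangement has an internal mirror plane or centre of symmetry, so none is chiral.

3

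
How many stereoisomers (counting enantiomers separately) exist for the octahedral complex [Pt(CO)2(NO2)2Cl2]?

6

An octahedron has six vertices in three trans pairs; every non-trans pair is cis.
Working through the distinct placements yields 5 geometric isomers: CO trans, NO2 trans, Cl trans; CO trans, NO2 cis, Cl cis; CO cis, NO2 trans, Cl cis; CO cis, NO2 cis, Cl cis (chiral); CO cis, NO2 cis, Cl trans.
One of these lacks any improper symmetry element and so occurs as an enantiomeric pair, giving 5 + 1 = 6 stereoisomers in total.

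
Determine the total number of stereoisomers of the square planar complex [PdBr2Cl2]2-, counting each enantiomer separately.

2

In a square planar complex each vertex has one trans partner and two cis neighbours.
There are 2 geometric isomers: Br cis; Br trans.
Each arrangement has an internal mirror plane or centre of symmetry, so none is chiral.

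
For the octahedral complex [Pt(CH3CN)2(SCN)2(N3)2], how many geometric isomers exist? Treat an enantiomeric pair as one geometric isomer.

The six octahedral sites form three mutually perpendicular trans pairs.
The distinct arrangements are (5 in all): CH3CN trans, SCN trans, N3 trans; CH3CN trans, SCN cis, N3 cis; CH3CN cis, SCN trans, N3 cis; CH3CN cis, SCN cis, N3 cis (chiral); CH3CN cis, SCN cis, N3 trans.

5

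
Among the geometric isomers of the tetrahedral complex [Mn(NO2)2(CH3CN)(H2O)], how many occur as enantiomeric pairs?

In a tetrahedral complex all four positions are equivalent and every pair of ligands is adjacent — there is no cis/trans distinction.
Only one geometric arrangement is possible.

0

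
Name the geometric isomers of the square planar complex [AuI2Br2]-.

cis and trans

A square has two trans pairs of vertices; adjacent vertices are cis.
The distinct arrangements are (2 in all): I cis; I trans.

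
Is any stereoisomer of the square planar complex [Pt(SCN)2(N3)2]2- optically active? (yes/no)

no

A square has two trans pairs of vertices; adjacent vertices are cis.
Working through the distinct placements yields 2 geometric isomers: SCN cis; SCN trans.
Each arrangement has an internal mirror plane or centre of symmetry, so none is chiral.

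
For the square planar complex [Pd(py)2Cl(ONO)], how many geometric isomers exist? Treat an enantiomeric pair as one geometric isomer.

In a square planar complex each vertex has one trans partner and two cis neighbours.
There are 2 geometric isomers: py cis; py trans.

2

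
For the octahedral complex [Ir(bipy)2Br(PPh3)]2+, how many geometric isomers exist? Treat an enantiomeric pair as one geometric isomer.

Each bipy is bidentate and must span two cis positions.
There are 2 geometric isomers: Br and PPh3 mutually trans; Br and PPh3 mutually cis (chiral).

2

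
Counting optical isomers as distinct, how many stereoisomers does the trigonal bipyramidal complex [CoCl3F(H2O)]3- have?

4

A trigonal bipyramid has two axial and three equatorial sites, which are chemically inequivalent.
There are 4 geometric isomers: F equatorial, H2O equatorial; F axial, H2O equatorial; F equatorial, H2O axial; F axial, H2O axial.
Each arrangement has an internal mirror plane or centre of symmetry, so none is chiral.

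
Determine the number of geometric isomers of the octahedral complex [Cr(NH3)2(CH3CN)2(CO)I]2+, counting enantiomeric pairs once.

6

The six octahedral sites form three mutually perpendicular trans pairs.
The distinct arrangements are (6 in all): NH3 trans, CH3CN trans; NH3 cis, CH3CN trans; NH3 trans, CH3CN cis; NH3 cis, CH3CN cis (3 arrangements, 2 chiral).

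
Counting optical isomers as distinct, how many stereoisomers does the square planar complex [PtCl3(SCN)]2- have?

1

A square has two trans pairs of vertices; adjacent vertices are cis.
Only one geometric arrangement is possible.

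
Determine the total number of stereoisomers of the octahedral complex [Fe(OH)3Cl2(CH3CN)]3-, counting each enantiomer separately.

3

An octahedron has six vertices in three trans pairs; every non-trans pair is cis.
Working through the distinct placements yields 3 geometric isomers: OH mer, Cl cis; OH mer, Cl trans; OH fac, Cl cis.
Each arrangement has an internal mirror plane or centre of symmetry, so none is chiral.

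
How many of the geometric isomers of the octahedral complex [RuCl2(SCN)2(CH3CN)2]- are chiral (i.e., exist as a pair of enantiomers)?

In an octahedral complex each vertex has one trans partner and four cis neighbours.
Working through the distinct placements yields 5 geometric isomers: Cl trans, SCN trans, CH3CN trans; Cl cis, SCN cis, CH3CN trans; Cl cis, SCN trans, CH3CN cis; Cl cis, SCN cis, CH3CN cis (chiral); Cl trans, SCN cis, CH3CN cis.
One of these lacks any improper symmetry element and so occurs as an enantiomeric pair, giving 5 + 1 = 6 stereoisomers in total.

1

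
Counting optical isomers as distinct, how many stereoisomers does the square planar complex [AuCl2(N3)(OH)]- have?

Working through the distinct placements yields 2 geometric isomers: Cl cis; Cl trans.
Each arrangement has an internal mirror plane or centre of symmetry, so none is chiral.

2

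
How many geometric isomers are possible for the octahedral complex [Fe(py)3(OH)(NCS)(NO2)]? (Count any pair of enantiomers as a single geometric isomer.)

4

An octahedron has six vertices in three trans pairs; every non-trans pair is cis.
There are 4 geometric isomers: py mer (3 arrangements); py fac (chiral).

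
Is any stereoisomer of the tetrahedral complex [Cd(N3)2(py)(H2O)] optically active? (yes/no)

no

All four vertices of a tetrahedron are equivalent and mutually adjacent, so cis/trans isomerism cannot arise.
Only one geometric arrangement is possible.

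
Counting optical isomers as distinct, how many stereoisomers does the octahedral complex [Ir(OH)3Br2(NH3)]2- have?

3

An octahedron has six vertices in three trans pairs; every non-trans pair is cis.
The distinct arrangements are (3 in all): OH mer, Br trans; OH mer, Br cis; OH fac, Br cis.
Each arrangement has an internal mirror plane or centre of symmetry, so none is chiral.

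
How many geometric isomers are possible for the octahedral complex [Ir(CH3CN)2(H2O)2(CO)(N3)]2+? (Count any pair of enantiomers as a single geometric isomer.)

6

The six octahedral sites form three mutually perpendicular trans pairs.
There are 6 geometric isomers: CH3CN trans, H2O cis; CH3CN trans, H2O trans; CH3CN cis, H2O cis (3 arrangements, 2 chiral); CH3CN cis, H2O trans.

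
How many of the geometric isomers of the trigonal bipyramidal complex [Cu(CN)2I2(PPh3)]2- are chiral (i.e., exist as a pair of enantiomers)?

1

Exhaustive case analysis gives 5 geometric isomers.
One of these lacks any improper symmetry element and so occurs as an enantiomeric pair, giving 5 + 1 = 6 stereoisomers in total.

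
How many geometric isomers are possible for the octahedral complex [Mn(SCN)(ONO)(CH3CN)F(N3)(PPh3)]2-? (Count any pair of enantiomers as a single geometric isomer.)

In an octahedral complex each vertex has one trans partner and four cis neighbours.
Exhaustive case analysis gives 15 geometric isomers.

15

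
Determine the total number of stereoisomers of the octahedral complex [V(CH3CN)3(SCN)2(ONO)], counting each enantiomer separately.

The six octahedral sites form three mutually perpendicular trans pairs.
There are 3 geometric isomers: CH3CN mer, SCN trans; CH3CN mer, SCN cis; CH3CN fac, SCN cis.
Each arrangement has an internal mirror plane or centre of symmetry, so none is chiral.

3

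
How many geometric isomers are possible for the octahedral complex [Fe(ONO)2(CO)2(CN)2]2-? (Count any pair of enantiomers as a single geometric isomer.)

An octahedron has six vertices in three trans pairs; every non-trans pair is cis.
There are 5 geometric isomers: ONO trans, CO trans, CN trans; ONO cis, CO cis, CN trans; ONO trans, CO cis, CN cis; ONO cis, CO cis, CN cis (chiral); ONO cis, CO trans, CN cis.

5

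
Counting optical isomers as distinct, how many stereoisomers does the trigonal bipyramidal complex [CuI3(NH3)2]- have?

3

A trigonal bipyramid has two axial and three equatorial sites, which are chemically inequivalent.
Working through the distinct placements yields 3 geometric isomers: NH3 both equatorial; NH3 one axial, one equatorial; NH3 both axial.
Each arrangement has an internal mirror plane or centre of symmetry, so none is chiral.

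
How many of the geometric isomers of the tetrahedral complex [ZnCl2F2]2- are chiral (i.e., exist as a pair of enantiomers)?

All four vertices of a tetrahedron are equivalent and mutually adjacent, so cis/trans isomerism cannot arise.
Only one geometric arrangement is possible.

0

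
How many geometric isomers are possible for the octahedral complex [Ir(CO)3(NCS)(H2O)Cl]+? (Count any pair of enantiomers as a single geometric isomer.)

4

There are 4 geometric isomers: CO mer (3 arrangements); CO fac (chiral).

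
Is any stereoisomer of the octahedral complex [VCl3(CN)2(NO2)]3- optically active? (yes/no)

no

An octahedron has six vertices in three trans pairs; every non-trans pair is cis.
The distinct arrangements are (3 in all): Cl mer, CN trans; Cl fac, CN cis; Cl mer, CN cis.
Each arrangement has an internal mirror plane or centre of symmetry, so none is chiral.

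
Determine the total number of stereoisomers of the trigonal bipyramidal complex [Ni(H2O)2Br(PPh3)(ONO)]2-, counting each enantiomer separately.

A trigonal bipyramid has two axial and three equatorial sites, which are chemically inequivalent.
Systematic enumeration (placing each ligand type in turn and discarding arrangements equivalent by rotation or reflection) gives 7 geometric isomers.
Of these, 3 lack any improper symmetry element and so occur as enantiomeric pairs, giving 7 + 3 = 10 stereoisomers in total.

10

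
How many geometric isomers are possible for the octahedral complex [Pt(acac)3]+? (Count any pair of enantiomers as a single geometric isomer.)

1

An octahedron has six vertices in three trans pairs; every non-trans pair is cis.
Each acac is bidentate and must span two cis positions.
Only one geometric arrangement is possible; it has no improper symmetry element, so it exists as a pair of enantiomers (2 stereoisomers).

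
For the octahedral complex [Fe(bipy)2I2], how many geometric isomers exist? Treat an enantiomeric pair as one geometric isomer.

In an octahedral complex each vertex has one trans partner and four cis neighbours.
Each bipy is bidentate and must span two cis positions.
Working through the distinct placements yields 2 geometric isomers: I trans; I cis (chiral).

2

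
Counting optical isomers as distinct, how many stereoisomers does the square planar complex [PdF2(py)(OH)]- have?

2

A square has two trans pairs of vertices; adjacent vertices are cis.
Systematic placement gives 2 geometric isomers: F cis; F trans.
Each arrangement has an internal mirror plane or centre of symmetry, so none is chiral.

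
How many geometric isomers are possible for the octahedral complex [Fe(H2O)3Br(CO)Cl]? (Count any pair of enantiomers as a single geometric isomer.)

4

An octahedron has six vertices in three trans pairs; every non-trans pair is cis.
The distinct arrangements are (4 in all): H2O mer (3 arrangements); H2O fac (chiral).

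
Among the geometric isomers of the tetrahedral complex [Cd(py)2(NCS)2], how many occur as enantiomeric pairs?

All four vertices of a tetrahedron are equivalent and mutually adjacent, so cis/trans isomerism cannot arise.
Only one geometric arrangement is possible.

0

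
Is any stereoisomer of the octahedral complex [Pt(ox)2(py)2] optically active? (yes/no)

yes

The six octahedral sites form three mutually perpendicular trans pairs.
Each ox is bidentate and must span two cis positions.
The distinct arrangements are (2 in all): py trans; py cis (chiral).
One of these lacks any improper symmetry element and so occurs as an enantiomeric pair, giving 2 + 1 = 3 stereoisomers in total.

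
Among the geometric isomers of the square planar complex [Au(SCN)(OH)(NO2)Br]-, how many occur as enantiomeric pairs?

In a square planar complex each vertex has one trans partner and two cis neighbours.
Working through the distinct placements yields 3 geometric isomers: (Br/OH trans, NO2/SCN trans); (Br/SCN trans, NO2/OH trans); (Br/NO2 trans, OH/SCN trans).
Each arrangement has an internal mirror plane or centre of symmetry, so none is chiral.

0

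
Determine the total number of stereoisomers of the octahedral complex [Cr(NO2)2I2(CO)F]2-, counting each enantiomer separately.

8

In an octahedral complex each vertex has one trans partner and four cis neighbours.
The distinct arrangements are (6 in all): NO2 trans, I trans; NO2 cis, I cis (3 arrangements, 2 chiral); NO2 trans, I cis; NO2 cis, I trans.
Of these, 2 lack any improper symmetry element and so occur as enantiomeric pairs, giving 6 + 2 = 8 stereoisomers in total.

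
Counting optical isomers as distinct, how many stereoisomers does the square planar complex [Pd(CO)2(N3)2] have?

A square has two trans pairs of vertices; adjacent vertices are cis.
There are 2 geometric isomers: CO cis; CO trans.
Each arrangement has an internal mirror plane or centre of symmetry, so none is chiral.

2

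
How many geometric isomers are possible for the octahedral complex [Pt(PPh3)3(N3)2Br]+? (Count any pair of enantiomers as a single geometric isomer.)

There are 3 geometric isomers: PPh3 mer, N3 cis; PPh3 mer, N3 trans; PPh3 fac, N3 cis.

3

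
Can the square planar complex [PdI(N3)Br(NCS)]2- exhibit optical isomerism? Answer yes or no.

In a square planar complex each vertex has one trans partner and two cis neighbours.
Systematic placement gives 3 geometric isomers: (Br/N3 trans, I/NCS trans); (Br/NCS trans, I/N3 trans); (Br/I trans, N3/NCS trans).
Each arrangement has an internal mirror plane or centre of symmetry, so none is chiral.

no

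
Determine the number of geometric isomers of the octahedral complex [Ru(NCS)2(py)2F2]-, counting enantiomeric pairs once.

5

The six octahedral sites form three mutually perpendicular trans pairs.
The distinct arrangements are (5 in all): NCS trans, py trans, F trans; NCS cis, py cis, F trans; NCS cis, py trans, F cis; NCS cis, py cis, F cis (chiral); NCS trans, py cis, F cis.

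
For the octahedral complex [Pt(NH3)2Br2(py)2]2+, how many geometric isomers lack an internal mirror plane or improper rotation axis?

An octahedron has six vertices in three trans pairs; every non-trans pair is cis.
Working through the distinct placements yields 5 geometric isomers: NH3 trans, Br trans, py trans; NH3 cis, Br trans, py cis; NH3 cis, Br cis, py trans; NH3 cis, Br cis, py cis (chiral); NH3 trans, Br cis, py cis.
One of these lacks any improper symmetry element and so occurs as an enantiomeric pair, giving 5 + 1 = 6 stereoisomers in total.

1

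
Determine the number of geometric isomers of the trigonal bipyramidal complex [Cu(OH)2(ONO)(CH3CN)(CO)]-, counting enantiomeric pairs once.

7

In a trigonal bipyramid the two axial positions differ from the three equatorial ones.
Systematic enumeration (placing each ligand type in turn and discarding arrangements equivalent by rotation or reflection) gives 7 geometric isomers.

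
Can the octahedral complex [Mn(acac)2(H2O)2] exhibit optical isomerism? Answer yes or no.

An octahedron has six vertices in three trans pairs; every non-trans pair is cis.
Each acac is bidentate and must span two cis positions.
Working through the distinct placements yields 2 geometric isomers: H2O trans; H2O cis (chiral).
One of these lacks any improper symmetry element and so occurs as an enantiomeric pair, giving 2 + 1 = 3 stereoisomers in total.

yes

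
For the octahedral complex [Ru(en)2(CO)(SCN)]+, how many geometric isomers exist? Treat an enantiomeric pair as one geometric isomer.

An octahedron has six vertices in three trans pairs; every non-trans pair is cis.
Each en is bidentate and must span two cis positions.
Working through the distinct placements yields 2 geometric isomers: CO and SCN mutually trans; CO and SCN mutually cis (chiral).

2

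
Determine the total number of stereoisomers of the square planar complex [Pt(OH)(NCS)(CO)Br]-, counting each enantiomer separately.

A square has two trans pairs of vertices; adjacent vertices are cis.
Working through the distinct placements yields 3 geometric isomers: (Br/NCS trans, CO/OH trans); (Br/OH trans, CO/NCS trans); (Br/CO trans, NCS/OH trans).
Each arrangement has an internal mirror plane or centre of symmetry, so none is chiral.

3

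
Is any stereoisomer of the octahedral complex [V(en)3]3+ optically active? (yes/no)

In an octahedral complex each vertex has one trans partner and four cis neighbours.
Each en is bidentate and must span two cis positions.
Only one geometric arrangement is possible; it has no improper symmetry element, so it exists as a pair of enantiomers (2 stereoisomers).

yes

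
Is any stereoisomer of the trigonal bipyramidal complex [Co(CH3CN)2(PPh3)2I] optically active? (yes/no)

yes

A trigonal bipyramid has two axial and three equatorial sites, which are chemically inequivalent.
Exhaustive case analysis gives 5 geometric isomers.
One of these lacks any improper symmetry element and so occurs as an enantiomeric pair, giving 5 + 1 = 6 stereoisomers in total.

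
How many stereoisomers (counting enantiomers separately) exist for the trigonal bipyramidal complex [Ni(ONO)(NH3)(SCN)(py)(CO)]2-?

A trigonal bipyramid has two axial and three equatorial sites, which are chemically inequivalent.
Placing the ligands in turn and identifying arrangements related by rotation or reflection leaves 10 distinct geometric isomers.
Of these, 10 lack any improper symmetry element and so occur as enantiomeric pairs, giving 10 + 10 = 20 stereoisomers in total.

20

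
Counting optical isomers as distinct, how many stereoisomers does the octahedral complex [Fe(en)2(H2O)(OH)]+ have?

3

The six octahedral sites form three mutually perpendicular trans pairs.
Each en is bidentate and must span two cis positions.
The distinct arrangements are (2 in all): H2O and OH mutually trans; H2O and OH mutually cis (chiral).
One of these lacks any improper symmetry element and so occurs as an enantiomeric pair, giving 2 + 1 = 3 stereoisomers in total.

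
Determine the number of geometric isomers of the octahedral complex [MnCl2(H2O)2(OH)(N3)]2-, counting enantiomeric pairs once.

There are 6 geometric isomers: Cl trans, H2O trans; Cl trans, H2O cis; Cl cis, H2O cis (3 arrangements, 2 chiral); Cl cis, H2O trans.

6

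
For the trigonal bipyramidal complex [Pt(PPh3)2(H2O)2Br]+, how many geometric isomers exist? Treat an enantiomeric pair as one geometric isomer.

Systematic enumeration (placing each ligand type in turn and discarding arrangements equivalent by rotation or reflection) gives 5 geometric isomers.

5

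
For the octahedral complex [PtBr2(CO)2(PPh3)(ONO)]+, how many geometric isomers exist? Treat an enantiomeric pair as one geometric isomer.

An octahedron has six vertices in three trans pairs; every non-trans pair is cis.
Systematic placement gives 6 geometric isomers: Br trans, CO trans; Br trans, CO cis; Br cis, CO cis (3 arrangements, 2 chiral); Br cis, CO trans.

6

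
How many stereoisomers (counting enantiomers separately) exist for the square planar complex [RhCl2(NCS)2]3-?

In a square planar complex each vertex has one trans partner and two cis neighbours.
The distinct arrangements are (2 in all): Cl cis; Cl trans.
Each arrangement has an internal mirror plane or centre of symmetry, so none is chiral.

2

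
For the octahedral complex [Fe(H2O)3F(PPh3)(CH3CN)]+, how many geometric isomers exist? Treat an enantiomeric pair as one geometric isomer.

4

An octahedron has six vertices in three trans pairs; every non-trans pair is cis.
Systematic placement gives 4 geometric isomers: H2O mer (3 arrangements); H2O fac (chiral).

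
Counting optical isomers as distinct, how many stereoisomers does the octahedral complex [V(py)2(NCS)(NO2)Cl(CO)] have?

15

An octahedron has six vertices in three trans pairs; every non-trans pair is cis.
Placing the ligands in turn and identifying arrangements related by rotation or reflection leaves 9 distinct geometric isomers.
Of these, 6 lack any improper symmetry element and so occur as enantiomeric pairs, giving 9 + 6 = 15 stereoisomers in total.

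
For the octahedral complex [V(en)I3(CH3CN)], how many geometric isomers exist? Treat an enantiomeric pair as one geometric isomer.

Each en is bidentate and must span two cis positions.
The distinct arrangements are (2 in all): I fac; I mer.

2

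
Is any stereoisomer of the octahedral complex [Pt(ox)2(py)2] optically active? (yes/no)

yes

In an octahedral complex each vertex has one trans partner and four cis neighbours.
Each ox is bidentate and must span two cis positions.
Working through the distinct placements yields 2 geometric isomers: py trans; py cis (chiral).
One of these lacks any improper symmetry element and so occurs as an enantiomeric pair, giving 2 + 1 = 3 stereoisomers in total.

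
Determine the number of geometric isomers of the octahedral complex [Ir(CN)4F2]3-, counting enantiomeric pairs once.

2

The six octahedral sites form three mutually perpendicular trans pairs.
The distinct arrangements are (2 in all): F trans; F cis.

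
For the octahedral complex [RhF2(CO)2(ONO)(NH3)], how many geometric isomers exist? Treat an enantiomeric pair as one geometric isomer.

The six octahedral sites form three mutually perpendicular trans pairs.
Working through the distinct placements yields 6 geometric isomers: F trans, CO trans; F cis, CO trans; F cis, CO cis (3 arrangements, 2 chiral); F trans, CO cis.

6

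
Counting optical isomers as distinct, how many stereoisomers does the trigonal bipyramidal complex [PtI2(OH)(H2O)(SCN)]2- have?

10

A trigonal bipyramid has two axial and three equatorial sites, which are chemically inequivalent.
Exhaustive case analysis gives 7 geometric isomers.
Of these, 3 lack any improper symmetry element and so occur as enantiomeric pairs, giving 7 + 3 = 10 stereoisomers in total.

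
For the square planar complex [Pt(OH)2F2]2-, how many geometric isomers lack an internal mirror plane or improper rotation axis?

Working through the distinct placements yields 2 geometric isomers: OH cis; OH trans.
Each arrangement has an internal mirror plane or centre of symmetry, so none is chiral.

0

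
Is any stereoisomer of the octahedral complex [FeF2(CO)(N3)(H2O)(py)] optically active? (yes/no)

yes

Systematic enumeration (placing each ligand type in turn and discarding arrangements equivalent by rotation or reflection) gives 9 geometric isomers.
Of these, 6 lack any improper symmetry element and so occur as enantiomeric pairs, giving 9 + 6 = 15 stereoisomers in total.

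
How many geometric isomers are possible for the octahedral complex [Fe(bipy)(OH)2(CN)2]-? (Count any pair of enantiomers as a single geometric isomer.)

3

The six octahedral sites form three mutually perpendicular trans pairs.
Each bipy is bidentate and must span two cis positions.
There are 3 geometric isomers: OH cis, CN trans; OH cis, CN cis (chiral); OH trans, CN cis.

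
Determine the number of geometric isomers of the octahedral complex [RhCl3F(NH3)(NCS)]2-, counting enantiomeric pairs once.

4

In an octahedral complex each vertex has one trans partner and four cis neighbours.
Systematic placement gives 4 geometric isomers: Cl mer (3 arrangements); Cl fac (chiral).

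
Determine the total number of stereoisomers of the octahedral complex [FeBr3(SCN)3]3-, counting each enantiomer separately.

In an octahedral complex each vertex has one trans partner and four cis neighbours.
There are 2 geometric isomers: Br mer; Br fac.
Each arrangement has an internal mirror plane or centre of symmetry, so none is chiral.

2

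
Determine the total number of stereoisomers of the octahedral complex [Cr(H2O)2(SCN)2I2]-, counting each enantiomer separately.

There are 5 geometric isomers: H2O trans, SCN trans, I trans; H2O trans, SCN cis, I cis; H2O cis, SCN trans, I cis; H2O cis, SCN cis, I cis (chiral); H2O cis, SCN cis, I trans.
One of these lacks any improper symmetry element and so occurs as an enantiomeric pair, giving 5 + 1 = 6 stereoisomers in total.

6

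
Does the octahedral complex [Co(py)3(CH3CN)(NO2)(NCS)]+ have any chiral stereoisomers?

yes

The distinct arrangements are (4 in all): py mer (3 arrangements); py fac (chiral).
One of these lacks any improper symmetry element and so occurs as an enantiomeric pair, giving 4 + 1 = 5 stereoisomers in total.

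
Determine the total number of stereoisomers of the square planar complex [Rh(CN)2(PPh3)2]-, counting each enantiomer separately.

2

In a square planar complex each vertex has one trans partner and two cis neighbours.
There are 2 geometric isomers: CN cis; CN trans.
Each arrangement has an internal mirror plane or centre of symmetry, so none is chiral.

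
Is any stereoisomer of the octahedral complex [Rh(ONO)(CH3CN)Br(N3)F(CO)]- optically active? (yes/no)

yes

In an octahedral complex each vertex has one trans partner and four cis neighbours.
Exhaustive case analysis gives 15 geometric isomers.
Of these, 15 lack any improper symmetry element and so occur as enantiomeric pairs, giving 15 + 15 = 30 stereoisomers in total.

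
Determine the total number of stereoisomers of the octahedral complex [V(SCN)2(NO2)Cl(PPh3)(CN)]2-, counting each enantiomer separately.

15

An octahedron has six vertices in three trans pairs; every non-trans pair is cis.
Systematic enumeration (placing each ligand type in turn and discarding arrangements equivalent by rotation or reflection) gives 9 geometric isomers.
Of these, 6 lack any improper symmetry element and so occur as enantiomeric pairs, giving 9 + 6 = 15 stereoisomers in total.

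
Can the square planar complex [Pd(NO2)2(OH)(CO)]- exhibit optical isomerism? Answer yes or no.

In a square planar complex each vertex has one trans partner and two cis neighbours.
Systematic placement gives 2 geometric isomers: NO2 cis; NO2 trans.
Each arrangement has an internal mirror plane or centre of symmetry, so none is chiral.

no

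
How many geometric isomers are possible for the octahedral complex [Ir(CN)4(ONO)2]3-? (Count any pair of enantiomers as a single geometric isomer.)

2

There are 2 geometric isomers: ONO trans; ONO cis.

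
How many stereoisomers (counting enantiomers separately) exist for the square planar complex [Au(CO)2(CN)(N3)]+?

Working through the distinct placements yields 2 geometric isomers: CO cis; CO trans.
Each arrangement has an internal mirror plane or centre of symmetry, so none is chiral.

2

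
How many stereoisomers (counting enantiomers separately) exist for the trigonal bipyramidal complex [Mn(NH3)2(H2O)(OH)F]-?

Exhaustive case analysis gives 7 geometric isomers.
Of these, 3 lack any improper symmetry element and so occur as enantiomeric pairs, giving 7 + 3 = 10 stereoisomers in total.

10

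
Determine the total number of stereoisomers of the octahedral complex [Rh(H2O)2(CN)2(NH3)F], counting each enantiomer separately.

8

The distinct arrangements are (6 in all): H2O cis, CN trans; H2O trans, CN trans; H2O cis, CN cis (3 arrangements, 2 chiral); H2O trans, CN cis.
Of these, 2 lack any improper symmetry element and so occur as enantiomeric pairs, giving 6 + 2 = 8 stereoisomers in total.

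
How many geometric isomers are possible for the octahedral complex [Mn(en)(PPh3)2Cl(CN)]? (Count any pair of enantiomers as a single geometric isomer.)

4

The six octahedral sites form three mutually perpendicular trans pairs.
Each en is bidentate and must span two cis positions.
Working through the distinct placements yields 4 geometric isomers: PPh3 cis (3 arrangements, 2 chiral); PPh3 trans.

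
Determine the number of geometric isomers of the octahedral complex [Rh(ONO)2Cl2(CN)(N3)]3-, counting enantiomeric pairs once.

The six octahedral sites form three mutually perpendicular trans pairs.
There are 6 geometric isomers: ONO trans, Cl cis; ONO cis, Cl cis (3 arrangements, 2 chiral); ONO trans, Cl trans; ONO cis, Cl trans.

6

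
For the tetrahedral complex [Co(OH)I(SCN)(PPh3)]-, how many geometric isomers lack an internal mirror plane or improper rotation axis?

Only one geometric arrangement is possible; it has no improper symmetry element, so it exists as a pair of enantiomers (2 stereoisomers).

1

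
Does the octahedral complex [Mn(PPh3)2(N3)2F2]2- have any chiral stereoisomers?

yes

An octahedron has six vertices in three trans pairs; every non-trans pair is cis.
Systematic placement gives 5 geometric isomers: PPh3 trans, N3 trans, F trans; PPh3 cis, N3 cis, F trans; PPh3 trans, N3 cis, F cis; PPh3 cis, N3 cis, F cis (chiral); PPh3 cis, N3 trans, F cis.
One of these lacks any improper symmetry element and so occurs as an enantiomeric pair, giving 5 + 1 = 6 stereoisomers in total.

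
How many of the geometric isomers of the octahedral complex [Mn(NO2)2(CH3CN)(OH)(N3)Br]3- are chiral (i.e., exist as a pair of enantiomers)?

6

The six octahedral sites form three mutually perpendicular trans pairs.
Placing the ligands in turn and identifying arrangements related by rotation or reflection leaves 9 distinct geometric isomers.
Of these, 6 lack any improper symmetry element and so occur as enantiomeric pairs, giving 9 + 6 = 15 stereoisomers in total.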